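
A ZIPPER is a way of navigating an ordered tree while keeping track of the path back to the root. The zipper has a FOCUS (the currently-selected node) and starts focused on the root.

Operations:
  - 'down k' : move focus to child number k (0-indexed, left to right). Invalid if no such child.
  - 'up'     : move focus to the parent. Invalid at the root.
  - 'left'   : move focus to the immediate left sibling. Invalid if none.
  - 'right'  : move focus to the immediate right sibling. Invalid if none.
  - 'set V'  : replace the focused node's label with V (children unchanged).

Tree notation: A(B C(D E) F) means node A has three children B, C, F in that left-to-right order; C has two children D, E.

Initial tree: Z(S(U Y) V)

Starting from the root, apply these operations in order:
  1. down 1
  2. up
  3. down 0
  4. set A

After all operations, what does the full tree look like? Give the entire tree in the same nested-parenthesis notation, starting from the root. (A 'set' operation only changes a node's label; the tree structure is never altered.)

Answer: Z(A(U Y) V)

Derivation:
Step 1 (down 1): focus=V path=1 depth=1 children=[] left=['S'] right=[] parent=Z
Step 2 (up): focus=Z path=root depth=0 children=['S', 'V'] (at root)
Step 3 (down 0): focus=S path=0 depth=1 children=['U', 'Y'] left=[] right=['V'] parent=Z
Step 4 (set A): focus=A path=0 depth=1 children=['U', 'Y'] left=[] right=['V'] parent=Z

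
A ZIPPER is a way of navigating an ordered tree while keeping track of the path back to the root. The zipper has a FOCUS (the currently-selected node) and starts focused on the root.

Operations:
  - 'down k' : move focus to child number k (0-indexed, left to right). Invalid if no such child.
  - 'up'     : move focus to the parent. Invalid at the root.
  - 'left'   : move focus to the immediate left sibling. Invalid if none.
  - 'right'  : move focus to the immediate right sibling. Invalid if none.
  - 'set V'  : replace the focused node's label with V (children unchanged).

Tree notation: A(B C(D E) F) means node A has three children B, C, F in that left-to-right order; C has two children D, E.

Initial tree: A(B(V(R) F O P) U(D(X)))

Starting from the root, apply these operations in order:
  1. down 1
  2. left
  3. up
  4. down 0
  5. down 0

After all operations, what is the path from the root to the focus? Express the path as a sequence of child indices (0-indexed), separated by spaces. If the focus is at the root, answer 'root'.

Answer: 0 0

Derivation:
Step 1 (down 1): focus=U path=1 depth=1 children=['D'] left=['B'] right=[] parent=A
Step 2 (left): focus=B path=0 depth=1 children=['V', 'F', 'O', 'P'] left=[] right=['U'] parent=A
Step 3 (up): focus=A path=root depth=0 children=['B', 'U'] (at root)
Step 4 (down 0): focus=B path=0 depth=1 children=['V', 'F', 'O', 'P'] left=[] right=['U'] parent=A
Step 5 (down 0): focus=V path=0/0 depth=2 children=['R'] left=[] right=['F', 'O', 'P'] parent=B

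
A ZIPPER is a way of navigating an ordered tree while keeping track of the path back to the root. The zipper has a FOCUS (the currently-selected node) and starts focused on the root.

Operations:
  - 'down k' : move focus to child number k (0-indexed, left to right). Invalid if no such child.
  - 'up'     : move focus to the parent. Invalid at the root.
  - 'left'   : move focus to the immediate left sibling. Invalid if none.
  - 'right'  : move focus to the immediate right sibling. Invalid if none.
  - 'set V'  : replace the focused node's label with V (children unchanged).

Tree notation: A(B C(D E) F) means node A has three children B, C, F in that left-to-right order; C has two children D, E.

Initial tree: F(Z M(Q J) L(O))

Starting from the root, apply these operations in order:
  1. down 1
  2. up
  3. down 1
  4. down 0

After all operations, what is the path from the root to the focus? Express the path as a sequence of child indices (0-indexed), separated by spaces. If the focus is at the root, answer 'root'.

Answer: 1 0

Derivation:
Step 1 (down 1): focus=M path=1 depth=1 children=['Q', 'J'] left=['Z'] right=['L'] parent=F
Step 2 (up): focus=F path=root depth=0 children=['Z', 'M', 'L'] (at root)
Step 3 (down 1): focus=M path=1 depth=1 children=['Q', 'J'] left=['Z'] right=['L'] parent=F
Step 4 (down 0): focus=Q path=1/0 depth=2 children=[] left=[] right=['J'] parent=M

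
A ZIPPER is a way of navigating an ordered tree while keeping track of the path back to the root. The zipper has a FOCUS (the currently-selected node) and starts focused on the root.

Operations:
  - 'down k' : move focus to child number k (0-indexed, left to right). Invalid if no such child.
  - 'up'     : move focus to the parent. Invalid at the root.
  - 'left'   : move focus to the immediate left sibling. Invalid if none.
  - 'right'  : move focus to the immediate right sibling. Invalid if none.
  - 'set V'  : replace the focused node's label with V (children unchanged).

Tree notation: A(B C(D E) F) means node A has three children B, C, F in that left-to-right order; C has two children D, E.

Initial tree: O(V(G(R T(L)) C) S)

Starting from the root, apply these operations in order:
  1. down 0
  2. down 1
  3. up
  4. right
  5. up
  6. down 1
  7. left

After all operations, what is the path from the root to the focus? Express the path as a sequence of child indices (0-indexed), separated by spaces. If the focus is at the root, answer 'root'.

Step 1 (down 0): focus=V path=0 depth=1 children=['G', 'C'] left=[] right=['S'] parent=O
Step 2 (down 1): focus=C path=0/1 depth=2 children=[] left=['G'] right=[] parent=V
Step 3 (up): focus=V path=0 depth=1 children=['G', 'C'] left=[] right=['S'] parent=O
Step 4 (right): focus=S path=1 depth=1 children=[] left=['V'] right=[] parent=O
Step 5 (up): focus=O path=root depth=0 children=['V', 'S'] (at root)
Step 6 (down 1): focus=S path=1 depth=1 children=[] left=['V'] right=[] parent=O
Step 7 (left): focus=V path=0 depth=1 children=['G', 'C'] left=[] right=['S'] parent=O

Answer: 0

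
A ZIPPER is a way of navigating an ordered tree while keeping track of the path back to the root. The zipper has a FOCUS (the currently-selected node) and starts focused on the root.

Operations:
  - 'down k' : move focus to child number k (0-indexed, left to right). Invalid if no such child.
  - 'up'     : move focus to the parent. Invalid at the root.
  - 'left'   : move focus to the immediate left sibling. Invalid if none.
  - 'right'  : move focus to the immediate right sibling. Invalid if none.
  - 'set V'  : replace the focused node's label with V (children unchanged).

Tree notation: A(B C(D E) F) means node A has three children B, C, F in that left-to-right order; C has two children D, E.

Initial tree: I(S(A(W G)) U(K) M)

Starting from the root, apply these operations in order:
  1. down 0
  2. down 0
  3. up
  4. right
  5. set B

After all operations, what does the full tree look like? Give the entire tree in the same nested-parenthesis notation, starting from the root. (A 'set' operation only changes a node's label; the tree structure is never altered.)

Step 1 (down 0): focus=S path=0 depth=1 children=['A'] left=[] right=['U', 'M'] parent=I
Step 2 (down 0): focus=A path=0/0 depth=2 children=['W', 'G'] left=[] right=[] parent=S
Step 3 (up): focus=S path=0 depth=1 children=['A'] left=[] right=['U', 'M'] parent=I
Step 4 (right): focus=U path=1 depth=1 children=['K'] left=['S'] right=['M'] parent=I
Step 5 (set B): focus=B path=1 depth=1 children=['K'] left=['S'] right=['M'] parent=I

Answer: I(S(A(W G)) B(K) M)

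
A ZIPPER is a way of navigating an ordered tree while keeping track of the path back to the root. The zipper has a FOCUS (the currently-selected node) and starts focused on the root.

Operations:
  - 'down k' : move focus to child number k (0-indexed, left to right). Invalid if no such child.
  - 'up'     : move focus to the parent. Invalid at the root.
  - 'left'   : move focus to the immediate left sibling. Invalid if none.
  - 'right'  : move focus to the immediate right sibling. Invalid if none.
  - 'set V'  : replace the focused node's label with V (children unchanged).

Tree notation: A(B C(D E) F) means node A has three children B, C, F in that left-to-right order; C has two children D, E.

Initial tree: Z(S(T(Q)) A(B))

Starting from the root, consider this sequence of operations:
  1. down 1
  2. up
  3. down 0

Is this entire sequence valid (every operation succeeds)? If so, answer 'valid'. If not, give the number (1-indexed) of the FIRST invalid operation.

Answer: valid

Derivation:
Step 1 (down 1): focus=A path=1 depth=1 children=['B'] left=['S'] right=[] parent=Z
Step 2 (up): focus=Z path=root depth=0 children=['S', 'A'] (at root)
Step 3 (down 0): focus=S path=0 depth=1 children=['T'] left=[] right=['A'] parent=Z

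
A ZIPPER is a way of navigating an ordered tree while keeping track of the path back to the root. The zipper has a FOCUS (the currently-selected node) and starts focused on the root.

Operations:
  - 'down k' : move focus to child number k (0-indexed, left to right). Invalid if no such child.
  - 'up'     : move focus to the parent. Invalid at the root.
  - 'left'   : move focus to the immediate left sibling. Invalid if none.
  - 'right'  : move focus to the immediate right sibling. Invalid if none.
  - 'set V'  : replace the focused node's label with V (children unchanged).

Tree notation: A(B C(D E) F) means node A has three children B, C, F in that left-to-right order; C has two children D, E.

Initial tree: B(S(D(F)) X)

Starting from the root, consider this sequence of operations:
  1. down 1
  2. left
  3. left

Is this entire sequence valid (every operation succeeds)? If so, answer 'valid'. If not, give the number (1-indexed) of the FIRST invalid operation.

Step 1 (down 1): focus=X path=1 depth=1 children=[] left=['S'] right=[] parent=B
Step 2 (left): focus=S path=0 depth=1 children=['D'] left=[] right=['X'] parent=B
Step 3 (left): INVALID

Answer: 3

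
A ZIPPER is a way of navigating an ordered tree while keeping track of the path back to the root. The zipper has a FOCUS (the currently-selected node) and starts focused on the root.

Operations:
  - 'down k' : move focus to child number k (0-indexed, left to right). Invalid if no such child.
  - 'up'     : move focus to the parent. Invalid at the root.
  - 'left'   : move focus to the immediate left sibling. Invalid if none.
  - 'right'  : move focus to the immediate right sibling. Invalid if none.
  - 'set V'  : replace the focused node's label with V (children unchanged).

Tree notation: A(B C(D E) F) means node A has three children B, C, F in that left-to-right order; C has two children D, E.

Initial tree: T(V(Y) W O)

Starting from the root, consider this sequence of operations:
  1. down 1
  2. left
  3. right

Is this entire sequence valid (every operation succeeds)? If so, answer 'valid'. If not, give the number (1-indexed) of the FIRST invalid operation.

Answer: valid

Derivation:
Step 1 (down 1): focus=W path=1 depth=1 children=[] left=['V'] right=['O'] parent=T
Step 2 (left): focus=V path=0 depth=1 children=['Y'] left=[] right=['W', 'O'] parent=T
Step 3 (right): focus=W path=1 depth=1 children=[] left=['V'] right=['O'] parent=T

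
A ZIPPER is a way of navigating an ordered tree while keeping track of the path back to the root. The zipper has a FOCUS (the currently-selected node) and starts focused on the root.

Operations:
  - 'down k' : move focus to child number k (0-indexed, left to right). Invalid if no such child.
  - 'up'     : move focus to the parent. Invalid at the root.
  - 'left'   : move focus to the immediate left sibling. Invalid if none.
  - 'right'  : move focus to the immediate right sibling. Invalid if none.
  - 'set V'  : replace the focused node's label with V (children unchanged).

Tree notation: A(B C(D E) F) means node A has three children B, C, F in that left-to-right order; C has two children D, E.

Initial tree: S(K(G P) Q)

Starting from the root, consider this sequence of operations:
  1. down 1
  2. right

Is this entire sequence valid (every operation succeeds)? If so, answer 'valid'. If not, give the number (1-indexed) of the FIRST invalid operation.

Step 1 (down 1): focus=Q path=1 depth=1 children=[] left=['K'] right=[] parent=S
Step 2 (right): INVALID

Answer: 2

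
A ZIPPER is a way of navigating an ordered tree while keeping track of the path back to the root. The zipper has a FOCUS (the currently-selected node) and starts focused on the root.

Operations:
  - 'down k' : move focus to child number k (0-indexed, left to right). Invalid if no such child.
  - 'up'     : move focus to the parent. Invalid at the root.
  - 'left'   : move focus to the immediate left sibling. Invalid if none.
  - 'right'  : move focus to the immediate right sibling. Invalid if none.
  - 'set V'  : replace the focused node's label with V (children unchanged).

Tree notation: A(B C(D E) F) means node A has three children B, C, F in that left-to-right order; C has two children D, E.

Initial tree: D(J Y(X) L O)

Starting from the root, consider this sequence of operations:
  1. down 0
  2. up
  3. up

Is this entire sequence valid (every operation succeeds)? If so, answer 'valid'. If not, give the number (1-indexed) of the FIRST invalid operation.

Answer: 3

Derivation:
Step 1 (down 0): focus=J path=0 depth=1 children=[] left=[] right=['Y', 'L', 'O'] parent=D
Step 2 (up): focus=D path=root depth=0 children=['J', 'Y', 'L', 'O'] (at root)
Step 3 (up): INVALID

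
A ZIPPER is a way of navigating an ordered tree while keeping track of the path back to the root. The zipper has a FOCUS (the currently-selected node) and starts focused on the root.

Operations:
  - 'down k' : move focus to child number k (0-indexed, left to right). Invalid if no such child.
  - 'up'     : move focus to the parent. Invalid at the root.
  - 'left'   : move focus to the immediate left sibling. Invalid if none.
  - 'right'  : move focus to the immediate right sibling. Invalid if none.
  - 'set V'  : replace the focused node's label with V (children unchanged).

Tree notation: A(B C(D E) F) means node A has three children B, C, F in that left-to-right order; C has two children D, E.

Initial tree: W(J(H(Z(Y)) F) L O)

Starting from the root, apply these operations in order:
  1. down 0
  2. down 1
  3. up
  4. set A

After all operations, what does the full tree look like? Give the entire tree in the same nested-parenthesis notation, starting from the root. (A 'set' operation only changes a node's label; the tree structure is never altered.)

Step 1 (down 0): focus=J path=0 depth=1 children=['H', 'F'] left=[] right=['L', 'O'] parent=W
Step 2 (down 1): focus=F path=0/1 depth=2 children=[] left=['H'] right=[] parent=J
Step 3 (up): focus=J path=0 depth=1 children=['H', 'F'] left=[] right=['L', 'O'] parent=W
Step 4 (set A): focus=A path=0 depth=1 children=['H', 'F'] left=[] right=['L', 'O'] parent=W

Answer: W(A(H(Z(Y)) F) L O)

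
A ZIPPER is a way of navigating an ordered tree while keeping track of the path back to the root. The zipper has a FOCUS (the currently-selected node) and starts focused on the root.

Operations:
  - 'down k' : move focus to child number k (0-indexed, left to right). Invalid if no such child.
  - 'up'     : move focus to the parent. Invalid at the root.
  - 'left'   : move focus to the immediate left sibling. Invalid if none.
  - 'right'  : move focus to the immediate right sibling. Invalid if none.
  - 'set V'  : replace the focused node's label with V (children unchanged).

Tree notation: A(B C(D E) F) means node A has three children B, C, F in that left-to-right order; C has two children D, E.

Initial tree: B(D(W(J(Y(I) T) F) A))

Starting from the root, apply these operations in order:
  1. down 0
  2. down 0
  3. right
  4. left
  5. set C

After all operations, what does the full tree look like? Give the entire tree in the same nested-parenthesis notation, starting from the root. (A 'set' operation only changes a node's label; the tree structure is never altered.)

Step 1 (down 0): focus=D path=0 depth=1 children=['W', 'A'] left=[] right=[] parent=B
Step 2 (down 0): focus=W path=0/0 depth=2 children=['J', 'F'] left=[] right=['A'] parent=D
Step 3 (right): focus=A path=0/1 depth=2 children=[] left=['W'] right=[] parent=D
Step 4 (left): focus=W path=0/0 depth=2 children=['J', 'F'] left=[] right=['A'] parent=D
Step 5 (set C): focus=C path=0/0 depth=2 children=['J', 'F'] left=[] right=['A'] parent=D

Answer: B(D(C(J(Y(I) T) F) A))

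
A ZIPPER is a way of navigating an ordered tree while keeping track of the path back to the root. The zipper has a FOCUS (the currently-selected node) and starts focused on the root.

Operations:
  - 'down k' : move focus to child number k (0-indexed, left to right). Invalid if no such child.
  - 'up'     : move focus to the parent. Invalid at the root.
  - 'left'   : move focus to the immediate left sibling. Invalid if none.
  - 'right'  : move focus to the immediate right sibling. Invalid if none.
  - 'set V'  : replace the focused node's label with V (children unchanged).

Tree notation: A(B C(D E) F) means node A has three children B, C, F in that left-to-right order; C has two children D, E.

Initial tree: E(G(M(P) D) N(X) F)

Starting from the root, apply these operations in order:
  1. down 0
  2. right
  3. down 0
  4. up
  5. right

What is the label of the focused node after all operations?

Step 1 (down 0): focus=G path=0 depth=1 children=['M', 'D'] left=[] right=['N', 'F'] parent=E
Step 2 (right): focus=N path=1 depth=1 children=['X'] left=['G'] right=['F'] parent=E
Step 3 (down 0): focus=X path=1/0 depth=2 children=[] left=[] right=[] parent=N
Step 4 (up): focus=N path=1 depth=1 children=['X'] left=['G'] right=['F'] parent=E
Step 5 (right): focus=F path=2 depth=1 children=[] left=['G', 'N'] right=[] parent=E

Answer: F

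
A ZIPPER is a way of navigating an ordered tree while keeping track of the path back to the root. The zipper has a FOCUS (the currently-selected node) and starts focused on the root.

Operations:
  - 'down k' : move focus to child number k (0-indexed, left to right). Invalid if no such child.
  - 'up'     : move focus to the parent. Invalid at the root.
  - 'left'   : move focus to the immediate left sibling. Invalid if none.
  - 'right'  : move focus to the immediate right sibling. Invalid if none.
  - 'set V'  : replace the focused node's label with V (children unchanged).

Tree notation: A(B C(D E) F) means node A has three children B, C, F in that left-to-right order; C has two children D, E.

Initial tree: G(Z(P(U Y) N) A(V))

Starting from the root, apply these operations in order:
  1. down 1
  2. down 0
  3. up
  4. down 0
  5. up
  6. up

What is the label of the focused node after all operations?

Answer: G

Derivation:
Step 1 (down 1): focus=A path=1 depth=1 children=['V'] left=['Z'] right=[] parent=G
Step 2 (down 0): focus=V path=1/0 depth=2 children=[] left=[] right=[] parent=A
Step 3 (up): focus=A path=1 depth=1 children=['V'] left=['Z'] right=[] parent=G
Step 4 (down 0): focus=V path=1/0 depth=2 children=[] left=[] right=[] parent=A
Step 5 (up): focus=A path=1 depth=1 children=['V'] left=['Z'] right=[] parent=G
Step 6 (up): focus=G path=root depth=0 children=['Z', 'A'] (at root)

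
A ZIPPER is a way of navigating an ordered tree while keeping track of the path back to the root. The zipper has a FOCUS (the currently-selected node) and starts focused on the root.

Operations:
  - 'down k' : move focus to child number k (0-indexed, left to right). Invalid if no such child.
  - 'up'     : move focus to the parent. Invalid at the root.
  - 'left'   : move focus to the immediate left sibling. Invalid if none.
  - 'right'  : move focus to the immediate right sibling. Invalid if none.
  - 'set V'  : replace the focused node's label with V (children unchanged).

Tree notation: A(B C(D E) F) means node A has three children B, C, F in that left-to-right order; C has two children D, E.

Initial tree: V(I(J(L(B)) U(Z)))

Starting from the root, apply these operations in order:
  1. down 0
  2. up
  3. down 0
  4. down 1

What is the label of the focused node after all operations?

Step 1 (down 0): focus=I path=0 depth=1 children=['J', 'U'] left=[] right=[] parent=V
Step 2 (up): focus=V path=root depth=0 children=['I'] (at root)
Step 3 (down 0): focus=I path=0 depth=1 children=['J', 'U'] left=[] right=[] parent=V
Step 4 (down 1): focus=U path=0/1 depth=2 children=['Z'] left=['J'] right=[] parent=I

Answer: U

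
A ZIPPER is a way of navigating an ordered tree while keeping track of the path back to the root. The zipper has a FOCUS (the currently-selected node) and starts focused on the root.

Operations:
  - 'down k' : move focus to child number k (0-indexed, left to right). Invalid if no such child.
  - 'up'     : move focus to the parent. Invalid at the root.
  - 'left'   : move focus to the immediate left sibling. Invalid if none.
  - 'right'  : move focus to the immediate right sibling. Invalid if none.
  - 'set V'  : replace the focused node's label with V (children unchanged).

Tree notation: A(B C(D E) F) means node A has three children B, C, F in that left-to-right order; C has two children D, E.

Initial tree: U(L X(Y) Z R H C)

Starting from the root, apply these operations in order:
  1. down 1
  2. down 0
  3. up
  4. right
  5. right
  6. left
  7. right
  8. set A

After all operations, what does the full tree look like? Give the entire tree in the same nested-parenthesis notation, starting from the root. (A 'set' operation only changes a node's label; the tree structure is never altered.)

Answer: U(L X(Y) Z A H C)

Derivation:
Step 1 (down 1): focus=X path=1 depth=1 children=['Y'] left=['L'] right=['Z', 'R', 'H', 'C'] parent=U
Step 2 (down 0): focus=Y path=1/0 depth=2 children=[] left=[] right=[] parent=X
Step 3 (up): focus=X path=1 depth=1 children=['Y'] left=['L'] right=['Z', 'R', 'H', 'C'] parent=U
Step 4 (right): focus=Z path=2 depth=1 children=[] left=['L', 'X'] right=['R', 'H', 'C'] parent=U
Step 5 (right): focus=R path=3 depth=1 children=[] left=['L', 'X', 'Z'] right=['H', 'C'] parent=U
Step 6 (left): focus=Z path=2 depth=1 children=[] left=['L', 'X'] right=['R', 'H', 'C'] parent=U
Step 7 (right): focus=R path=3 depth=1 children=[] left=['L', 'X', 'Z'] right=['H', 'C'] parent=U
Step 8 (set A): focus=A path=3 depth=1 children=[] left=['L', 'X', 'Z'] right=['H', 'C'] parent=U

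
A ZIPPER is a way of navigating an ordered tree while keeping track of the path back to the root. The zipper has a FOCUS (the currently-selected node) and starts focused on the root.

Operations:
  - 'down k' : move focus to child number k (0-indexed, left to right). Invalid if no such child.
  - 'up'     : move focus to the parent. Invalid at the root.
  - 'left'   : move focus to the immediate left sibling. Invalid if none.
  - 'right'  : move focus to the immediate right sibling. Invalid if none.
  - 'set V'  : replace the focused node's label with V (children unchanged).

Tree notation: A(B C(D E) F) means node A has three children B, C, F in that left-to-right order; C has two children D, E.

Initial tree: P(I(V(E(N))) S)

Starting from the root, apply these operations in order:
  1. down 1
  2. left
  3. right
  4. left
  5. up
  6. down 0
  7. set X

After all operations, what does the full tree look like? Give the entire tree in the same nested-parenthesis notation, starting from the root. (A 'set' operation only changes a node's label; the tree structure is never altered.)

Answer: P(X(V(E(N))) S)

Derivation:
Step 1 (down 1): focus=S path=1 depth=1 children=[] left=['I'] right=[] parent=P
Step 2 (left): focus=I path=0 depth=1 children=['V'] left=[] right=['S'] parent=P
Step 3 (right): focus=S path=1 depth=1 children=[] left=['I'] right=[] parent=P
Step 4 (left): focus=I path=0 depth=1 children=['V'] left=[] right=['S'] parent=P
Step 5 (up): focus=P path=root depth=0 children=['I', 'S'] (at root)
Step 6 (down 0): focus=I path=0 depth=1 children=['V'] left=[] right=['S'] parent=P
Step 7 (set X): focus=X path=0 depth=1 children=['V'] left=[] right=['S'] parent=P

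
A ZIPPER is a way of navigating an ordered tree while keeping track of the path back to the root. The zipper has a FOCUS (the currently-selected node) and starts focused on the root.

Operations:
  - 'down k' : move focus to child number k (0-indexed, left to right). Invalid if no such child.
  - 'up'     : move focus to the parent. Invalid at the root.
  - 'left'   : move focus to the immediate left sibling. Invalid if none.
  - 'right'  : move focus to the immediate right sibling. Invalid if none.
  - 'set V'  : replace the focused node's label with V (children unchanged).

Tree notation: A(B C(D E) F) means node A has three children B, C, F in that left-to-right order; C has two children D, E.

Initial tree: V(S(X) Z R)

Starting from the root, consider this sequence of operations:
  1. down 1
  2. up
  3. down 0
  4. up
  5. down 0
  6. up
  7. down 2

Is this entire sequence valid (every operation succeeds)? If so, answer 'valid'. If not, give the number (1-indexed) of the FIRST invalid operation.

Answer: valid

Derivation:
Step 1 (down 1): focus=Z path=1 depth=1 children=[] left=['S'] right=['R'] parent=V
Step 2 (up): focus=V path=root depth=0 children=['S', 'Z', 'R'] (at root)
Step 3 (down 0): focus=S path=0 depth=1 children=['X'] left=[] right=['Z', 'R'] parent=V
Step 4 (up): focus=V path=root depth=0 children=['S', 'Z', 'R'] (at root)
Step 5 (down 0): focus=S path=0 depth=1 children=['X'] left=[] right=['Z', 'R'] parent=V
Step 6 (up): focus=V path=root depth=0 children=['S', 'Z', 'R'] (at root)
Step 7 (down 2): focus=R path=2 depth=1 children=[] left=['S', 'Z'] right=[] parent=V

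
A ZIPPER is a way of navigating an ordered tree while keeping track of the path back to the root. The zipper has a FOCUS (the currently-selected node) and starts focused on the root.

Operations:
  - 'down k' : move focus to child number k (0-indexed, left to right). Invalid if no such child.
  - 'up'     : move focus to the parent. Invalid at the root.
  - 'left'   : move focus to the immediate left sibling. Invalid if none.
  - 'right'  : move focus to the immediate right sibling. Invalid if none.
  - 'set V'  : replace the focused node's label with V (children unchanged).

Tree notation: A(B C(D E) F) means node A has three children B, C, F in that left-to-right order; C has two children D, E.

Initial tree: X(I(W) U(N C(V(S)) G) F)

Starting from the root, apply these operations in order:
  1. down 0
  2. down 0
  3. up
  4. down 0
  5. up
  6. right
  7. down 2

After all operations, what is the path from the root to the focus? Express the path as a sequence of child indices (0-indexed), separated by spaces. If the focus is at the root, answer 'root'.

Answer: 1 2

Derivation:
Step 1 (down 0): focus=I path=0 depth=1 children=['W'] left=[] right=['U', 'F'] parent=X
Step 2 (down 0): focus=W path=0/0 depth=2 children=[] left=[] right=[] parent=I
Step 3 (up): focus=I path=0 depth=1 children=['W'] left=[] right=['U', 'F'] parent=X
Step 4 (down 0): focus=W path=0/0 depth=2 children=[] left=[] right=[] parent=I
Step 5 (up): focus=I path=0 depth=1 children=['W'] left=[] right=['U', 'F'] parent=X
Step 6 (right): focus=U path=1 depth=1 children=['N', 'C', 'G'] left=['I'] right=['F'] parent=X
Step 7 (down 2): focus=G path=1/2 depth=2 children=[] left=['N', 'C'] right=[] parent=U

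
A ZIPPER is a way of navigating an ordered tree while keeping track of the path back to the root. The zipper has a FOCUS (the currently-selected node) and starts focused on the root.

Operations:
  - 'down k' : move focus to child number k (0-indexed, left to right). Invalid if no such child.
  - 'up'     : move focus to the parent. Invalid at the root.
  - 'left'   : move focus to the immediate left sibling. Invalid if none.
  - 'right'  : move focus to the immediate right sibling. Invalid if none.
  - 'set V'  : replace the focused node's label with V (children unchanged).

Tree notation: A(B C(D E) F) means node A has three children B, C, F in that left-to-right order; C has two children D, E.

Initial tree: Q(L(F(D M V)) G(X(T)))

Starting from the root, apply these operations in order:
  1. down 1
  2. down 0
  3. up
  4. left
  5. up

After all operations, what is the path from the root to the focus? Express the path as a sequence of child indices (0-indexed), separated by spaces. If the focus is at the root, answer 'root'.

Step 1 (down 1): focus=G path=1 depth=1 children=['X'] left=['L'] right=[] parent=Q
Step 2 (down 0): focus=X path=1/0 depth=2 children=['T'] left=[] right=[] parent=G
Step 3 (up): focus=G path=1 depth=1 children=['X'] left=['L'] right=[] parent=Q
Step 4 (left): focus=L path=0 depth=1 children=['F'] left=[] right=['G'] parent=Q
Step 5 (up): focus=Q path=root depth=0 children=['L', 'G'] (at root)

Answer: root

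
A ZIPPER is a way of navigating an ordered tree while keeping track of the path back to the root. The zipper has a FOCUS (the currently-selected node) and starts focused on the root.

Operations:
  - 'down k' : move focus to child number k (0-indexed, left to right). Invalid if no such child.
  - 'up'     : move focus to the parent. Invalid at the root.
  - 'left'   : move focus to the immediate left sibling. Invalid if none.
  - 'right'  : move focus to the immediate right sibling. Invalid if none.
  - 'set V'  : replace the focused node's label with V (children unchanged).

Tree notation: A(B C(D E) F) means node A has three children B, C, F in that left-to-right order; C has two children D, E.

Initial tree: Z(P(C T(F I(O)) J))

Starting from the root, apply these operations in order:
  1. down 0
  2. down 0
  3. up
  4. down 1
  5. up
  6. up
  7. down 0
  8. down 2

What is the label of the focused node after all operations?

Answer: J

Derivation:
Step 1 (down 0): focus=P path=0 depth=1 children=['C', 'T', 'J'] left=[] right=[] parent=Z
Step 2 (down 0): focus=C path=0/0 depth=2 children=[] left=[] right=['T', 'J'] parent=P
Step 3 (up): focus=P path=0 depth=1 children=['C', 'T', 'J'] left=[] right=[] parent=Z
Step 4 (down 1): focus=T path=0/1 depth=2 children=['F', 'I'] left=['C'] right=['J'] parent=P
Step 5 (up): focus=P path=0 depth=1 children=['C', 'T', 'J'] left=[] right=[] parent=Z
Step 6 (up): focus=Z path=root depth=0 children=['P'] (at root)
Step 7 (down 0): focus=P path=0 depth=1 children=['C', 'T', 'J'] left=[] right=[] parent=Z
Step 8 (down 2): focus=J path=0/2 depth=2 children=[] left=['C', 'T'] right=[] parent=P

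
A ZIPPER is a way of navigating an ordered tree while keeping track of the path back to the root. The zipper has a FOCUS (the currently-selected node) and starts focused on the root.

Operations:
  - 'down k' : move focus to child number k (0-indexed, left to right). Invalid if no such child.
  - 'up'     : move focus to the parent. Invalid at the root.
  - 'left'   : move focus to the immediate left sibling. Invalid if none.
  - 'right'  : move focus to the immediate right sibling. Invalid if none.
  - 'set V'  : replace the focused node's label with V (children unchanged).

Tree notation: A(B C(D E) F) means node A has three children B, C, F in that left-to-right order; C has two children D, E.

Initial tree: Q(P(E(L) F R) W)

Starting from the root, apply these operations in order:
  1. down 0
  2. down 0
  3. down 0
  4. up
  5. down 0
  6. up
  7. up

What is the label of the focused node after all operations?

Step 1 (down 0): focus=P path=0 depth=1 children=['E', 'F', 'R'] left=[] right=['W'] parent=Q
Step 2 (down 0): focus=E path=0/0 depth=2 children=['L'] left=[] right=['F', 'R'] parent=P
Step 3 (down 0): focus=L path=0/0/0 depth=3 children=[] left=[] right=[] parent=E
Step 4 (up): focus=E path=0/0 depth=2 children=['L'] left=[] right=['F', 'R'] parent=P
Step 5 (down 0): focus=L path=0/0/0 depth=3 children=[] left=[] right=[] parent=E
Step 6 (up): focus=E path=0/0 depth=2 children=['L'] left=[] right=['F', 'R'] parent=P
Step 7 (up): focus=P path=0 depth=1 children=['E', 'F', 'R'] left=[] right=['W'] parent=Q

Answer: P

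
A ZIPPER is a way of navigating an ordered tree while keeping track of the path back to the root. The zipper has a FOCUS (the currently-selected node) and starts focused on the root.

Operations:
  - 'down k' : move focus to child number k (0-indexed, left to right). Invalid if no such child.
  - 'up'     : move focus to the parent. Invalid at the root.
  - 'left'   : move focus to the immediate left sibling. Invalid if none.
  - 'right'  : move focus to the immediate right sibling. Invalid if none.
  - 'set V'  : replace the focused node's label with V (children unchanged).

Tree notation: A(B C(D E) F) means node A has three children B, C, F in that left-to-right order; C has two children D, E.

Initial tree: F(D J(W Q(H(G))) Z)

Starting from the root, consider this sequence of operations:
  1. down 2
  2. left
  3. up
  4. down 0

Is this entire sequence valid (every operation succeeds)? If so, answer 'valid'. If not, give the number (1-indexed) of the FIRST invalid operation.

Step 1 (down 2): focus=Z path=2 depth=1 children=[] left=['D', 'J'] right=[] parent=F
Step 2 (left): focus=J path=1 depth=1 children=['W', 'Q'] left=['D'] right=['Z'] parent=F
Step 3 (up): focus=F path=root depth=0 children=['D', 'J', 'Z'] (at root)
Step 4 (down 0): focus=D path=0 depth=1 children=[] left=[] right=['J', 'Z'] parent=F

Answer: valid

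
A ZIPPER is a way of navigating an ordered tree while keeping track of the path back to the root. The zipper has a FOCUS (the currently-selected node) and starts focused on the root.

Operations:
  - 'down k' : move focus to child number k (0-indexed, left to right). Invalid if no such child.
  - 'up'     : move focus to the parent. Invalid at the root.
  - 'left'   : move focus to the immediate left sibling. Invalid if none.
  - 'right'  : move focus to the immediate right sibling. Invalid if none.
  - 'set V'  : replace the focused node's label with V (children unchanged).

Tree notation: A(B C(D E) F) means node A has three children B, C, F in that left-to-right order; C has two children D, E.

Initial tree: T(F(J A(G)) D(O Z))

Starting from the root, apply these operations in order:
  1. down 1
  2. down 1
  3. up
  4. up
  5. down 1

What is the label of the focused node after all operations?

Answer: D

Derivation:
Step 1 (down 1): focus=D path=1 depth=1 children=['O', 'Z'] left=['F'] right=[] parent=T
Step 2 (down 1): focus=Z path=1/1 depth=2 children=[] left=['O'] right=[] parent=D
Step 3 (up): focus=D path=1 depth=1 children=['O', 'Z'] left=['F'] right=[] parent=T
Step 4 (up): focus=T path=root depth=0 children=['F', 'D'] (at root)
Step 5 (down 1): focus=D path=1 depth=1 children=['O', 'Z'] left=['F'] right=[] parent=T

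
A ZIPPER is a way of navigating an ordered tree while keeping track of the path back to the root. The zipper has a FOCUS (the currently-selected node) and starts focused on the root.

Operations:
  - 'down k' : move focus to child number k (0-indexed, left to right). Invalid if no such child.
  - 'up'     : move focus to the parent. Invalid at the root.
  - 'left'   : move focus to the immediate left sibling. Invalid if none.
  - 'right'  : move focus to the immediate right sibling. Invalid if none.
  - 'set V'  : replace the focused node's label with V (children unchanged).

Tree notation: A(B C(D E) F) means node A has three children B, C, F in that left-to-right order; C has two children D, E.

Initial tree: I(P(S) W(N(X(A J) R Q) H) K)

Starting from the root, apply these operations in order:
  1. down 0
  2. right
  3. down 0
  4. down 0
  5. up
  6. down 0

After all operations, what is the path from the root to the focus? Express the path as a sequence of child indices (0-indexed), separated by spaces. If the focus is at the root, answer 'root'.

Step 1 (down 0): focus=P path=0 depth=1 children=['S'] left=[] right=['W', 'K'] parent=I
Step 2 (right): focus=W path=1 depth=1 children=['N', 'H'] left=['P'] right=['K'] parent=I
Step 3 (down 0): focus=N path=1/0 depth=2 children=['X', 'R', 'Q'] left=[] right=['H'] parent=W
Step 4 (down 0): focus=X path=1/0/0 depth=3 children=['A', 'J'] left=[] right=['R', 'Q'] parent=N
Step 5 (up): focus=N path=1/0 depth=2 children=['X', 'R', 'Q'] left=[] right=['H'] parent=W
Step 6 (down 0): focus=X path=1/0/0 depth=3 children=['A', 'J'] left=[] right=['R', 'Q'] parent=N

Answer: 1 0 0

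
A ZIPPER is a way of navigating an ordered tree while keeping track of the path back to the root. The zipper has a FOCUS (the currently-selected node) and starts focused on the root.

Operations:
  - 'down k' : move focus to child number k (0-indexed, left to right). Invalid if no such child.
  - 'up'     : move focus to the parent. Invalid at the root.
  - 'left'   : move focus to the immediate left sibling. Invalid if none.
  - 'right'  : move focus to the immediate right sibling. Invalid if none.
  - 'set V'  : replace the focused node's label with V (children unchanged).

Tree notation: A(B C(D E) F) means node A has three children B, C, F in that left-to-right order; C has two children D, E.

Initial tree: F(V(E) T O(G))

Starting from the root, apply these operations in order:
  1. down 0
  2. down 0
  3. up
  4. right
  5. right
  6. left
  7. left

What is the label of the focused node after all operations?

Answer: V

Derivation:
Step 1 (down 0): focus=V path=0 depth=1 children=['E'] left=[] right=['T', 'O'] parent=F
Step 2 (down 0): focus=E path=0/0 depth=2 children=[] left=[] right=[] parent=V
Step 3 (up): focus=V path=0 depth=1 children=['E'] left=[] right=['T', 'O'] parent=F
Step 4 (right): focus=T path=1 depth=1 children=[] left=['V'] right=['O'] parent=F
Step 5 (right): focus=O path=2 depth=1 children=['G'] left=['V', 'T'] right=[] parent=F
Step 6 (left): focus=T path=1 depth=1 children=[] left=['V'] right=['O'] parent=F
Step 7 (left): focus=V path=0 depth=1 children=['E'] left=[] right=['T', 'O'] parent=F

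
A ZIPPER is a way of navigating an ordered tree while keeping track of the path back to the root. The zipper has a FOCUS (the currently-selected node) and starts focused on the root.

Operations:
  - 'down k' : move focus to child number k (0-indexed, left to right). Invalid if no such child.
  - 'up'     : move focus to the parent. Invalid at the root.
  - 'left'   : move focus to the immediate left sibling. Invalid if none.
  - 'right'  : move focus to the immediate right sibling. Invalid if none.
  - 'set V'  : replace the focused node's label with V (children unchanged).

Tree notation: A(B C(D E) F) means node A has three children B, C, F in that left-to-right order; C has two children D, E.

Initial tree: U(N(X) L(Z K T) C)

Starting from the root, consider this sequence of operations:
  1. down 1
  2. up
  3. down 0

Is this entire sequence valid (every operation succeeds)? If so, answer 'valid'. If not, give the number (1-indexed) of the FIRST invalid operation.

Answer: valid

Derivation:
Step 1 (down 1): focus=L path=1 depth=1 children=['Z', 'K', 'T'] left=['N'] right=['C'] parent=U
Step 2 (up): focus=U path=root depth=0 children=['N', 'L', 'C'] (at root)
Step 3 (down 0): focus=N path=0 depth=1 children=['X'] left=[] right=['L', 'C'] parent=U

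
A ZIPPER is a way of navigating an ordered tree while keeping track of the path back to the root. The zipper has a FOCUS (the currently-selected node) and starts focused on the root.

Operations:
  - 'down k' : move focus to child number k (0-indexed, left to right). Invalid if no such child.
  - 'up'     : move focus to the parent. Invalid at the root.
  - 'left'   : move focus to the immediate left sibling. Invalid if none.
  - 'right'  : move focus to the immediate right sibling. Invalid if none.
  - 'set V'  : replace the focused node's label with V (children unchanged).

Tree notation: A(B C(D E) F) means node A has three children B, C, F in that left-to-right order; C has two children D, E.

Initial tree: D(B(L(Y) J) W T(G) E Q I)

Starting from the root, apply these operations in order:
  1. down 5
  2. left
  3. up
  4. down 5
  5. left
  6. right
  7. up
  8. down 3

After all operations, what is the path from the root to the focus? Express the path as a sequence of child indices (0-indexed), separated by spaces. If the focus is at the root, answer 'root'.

Answer: 3

Derivation:
Step 1 (down 5): focus=I path=5 depth=1 children=[] left=['B', 'W', 'T', 'E', 'Q'] right=[] parent=D
Step 2 (left): focus=Q path=4 depth=1 children=[] left=['B', 'W', 'T', 'E'] right=['I'] parent=D
Step 3 (up): focus=D path=root depth=0 children=['B', 'W', 'T', 'E', 'Q', 'I'] (at root)
Step 4 (down 5): focus=I path=5 depth=1 children=[] left=['B', 'W', 'T', 'E', 'Q'] right=[] parent=D
Step 5 (left): focus=Q path=4 depth=1 children=[] left=['B', 'W', 'T', 'E'] right=['I'] parent=D
Step 6 (right): focus=I path=5 depth=1 children=[] left=['B', 'W', 'T', 'E', 'Q'] right=[] parent=D
Step 7 (up): focus=D path=root depth=0 children=['B', 'W', 'T', 'E', 'Q', 'I'] (at root)
Step 8 (down 3): focus=E path=3 depth=1 children=[] left=['B', 'W', 'T'] right=['Q', 'I'] parent=D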